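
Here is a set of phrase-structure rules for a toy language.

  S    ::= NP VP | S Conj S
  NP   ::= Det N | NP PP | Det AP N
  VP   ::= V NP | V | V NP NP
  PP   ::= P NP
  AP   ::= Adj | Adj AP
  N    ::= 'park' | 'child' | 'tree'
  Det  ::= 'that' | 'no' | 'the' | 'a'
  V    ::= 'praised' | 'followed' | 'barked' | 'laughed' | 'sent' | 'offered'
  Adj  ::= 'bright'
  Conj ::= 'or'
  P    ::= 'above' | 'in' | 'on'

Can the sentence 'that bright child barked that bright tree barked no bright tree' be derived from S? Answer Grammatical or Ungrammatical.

Ungrammatical

For S → NP VP, the only prefix that parses as NP is 'that bright child', but the remainder 'barked that bright tree barked no bright tree' is not a VP under these rules. The alternative S rule S → S Conj S likewise has no satisfying split.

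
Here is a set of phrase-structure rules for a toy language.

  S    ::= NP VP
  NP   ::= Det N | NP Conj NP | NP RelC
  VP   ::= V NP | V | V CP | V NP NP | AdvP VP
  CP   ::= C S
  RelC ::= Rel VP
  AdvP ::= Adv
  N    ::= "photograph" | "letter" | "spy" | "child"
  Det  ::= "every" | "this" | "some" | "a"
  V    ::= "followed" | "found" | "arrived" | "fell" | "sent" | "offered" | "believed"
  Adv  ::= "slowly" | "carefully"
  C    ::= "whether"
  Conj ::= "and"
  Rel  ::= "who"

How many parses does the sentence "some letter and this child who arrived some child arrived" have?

The two bracketings:
[S [NP [NP [Det some] [N letter]] [Conj and] [NP [NP [Det this] [N child]] [RelC [Rel who] [VP [V arrived] [NP [Det some] [N child]]]]]] [VP [V arrived]]]
[S [NP [NP [NP [Det some] [N letter]] [Conj and] [NP [Det this] [N child]]] [RelC [Rel who] [VP [V arrived] [NP [Det some] [N child]]]]] [VP [V arrived]]]
The trees differ in how a recursive rule is bracketed over the same span.

2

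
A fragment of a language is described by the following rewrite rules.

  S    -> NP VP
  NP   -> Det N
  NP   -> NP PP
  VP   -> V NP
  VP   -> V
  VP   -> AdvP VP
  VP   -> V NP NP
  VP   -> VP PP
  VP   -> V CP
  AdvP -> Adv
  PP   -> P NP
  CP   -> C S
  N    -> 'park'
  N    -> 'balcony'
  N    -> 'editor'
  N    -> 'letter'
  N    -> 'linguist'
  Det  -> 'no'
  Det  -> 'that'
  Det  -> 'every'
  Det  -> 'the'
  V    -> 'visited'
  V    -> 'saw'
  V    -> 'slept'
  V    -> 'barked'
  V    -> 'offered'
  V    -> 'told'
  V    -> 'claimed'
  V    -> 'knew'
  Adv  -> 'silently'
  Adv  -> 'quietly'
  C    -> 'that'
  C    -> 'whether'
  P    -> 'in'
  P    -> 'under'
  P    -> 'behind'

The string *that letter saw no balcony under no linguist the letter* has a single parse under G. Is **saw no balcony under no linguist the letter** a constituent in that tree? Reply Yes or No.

[S [NP [Det that] [N letter]] [VP [V saw] [NP [NP [Det no] [N balcony]] [PP [P under] [NP [Det no] [N linguist]]]] [NP [Det the] [N letter]]]]
The words 'saw no balcony under no linguist the letter' are exhaustively dominated by a single VP node (built by VP → V NP NP), so they form a constituent.

Yes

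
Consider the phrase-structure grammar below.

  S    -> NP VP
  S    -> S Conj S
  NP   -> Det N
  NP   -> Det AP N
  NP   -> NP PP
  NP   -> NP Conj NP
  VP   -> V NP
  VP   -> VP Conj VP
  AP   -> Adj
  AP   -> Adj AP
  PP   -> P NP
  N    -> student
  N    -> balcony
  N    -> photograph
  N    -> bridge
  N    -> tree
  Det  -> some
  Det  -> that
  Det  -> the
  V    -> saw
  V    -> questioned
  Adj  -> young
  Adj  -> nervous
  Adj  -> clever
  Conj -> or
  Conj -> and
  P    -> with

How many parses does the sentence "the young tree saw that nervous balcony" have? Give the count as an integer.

1

[S [NP [Det the] [AP [Adj young]] [N tree]] [VP [V saw] [NP [Det that] [AP [Adj nervous]] [N balcony]]]]
No rule offers an alternative attachment or grouping for any span, so this is the only derivation.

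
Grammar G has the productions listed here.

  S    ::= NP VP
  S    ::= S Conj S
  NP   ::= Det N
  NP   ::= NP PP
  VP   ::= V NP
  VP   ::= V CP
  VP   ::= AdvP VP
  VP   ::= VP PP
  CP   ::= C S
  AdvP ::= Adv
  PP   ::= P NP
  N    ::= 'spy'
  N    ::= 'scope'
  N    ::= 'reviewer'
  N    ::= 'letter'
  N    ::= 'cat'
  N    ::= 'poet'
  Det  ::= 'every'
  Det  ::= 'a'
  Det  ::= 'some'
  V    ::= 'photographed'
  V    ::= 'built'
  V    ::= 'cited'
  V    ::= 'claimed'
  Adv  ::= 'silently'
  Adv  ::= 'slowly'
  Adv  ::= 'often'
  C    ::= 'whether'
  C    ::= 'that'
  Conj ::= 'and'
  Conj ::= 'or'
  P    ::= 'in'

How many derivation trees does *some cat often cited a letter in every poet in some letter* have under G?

Two of the 9 distinct bracketings:
[S [NP [Det some] [N cat]] [VP [AdvP [Adv often]] [VP [V cited] [NP [NP [Det a] [N letter]] [PP [P in] [NP [NP [Det every] [N poet]] [PP [P in] [NP [Det some] [N letter]]]]]]]]]
[S [NP [Det some] [N cat]] [VP [AdvP [Adv often]] [VP [V cited] [NP [NP [NP [Det a] [N letter]] [PP [P in] [NP [Det every] [N poet]]]] [PP [P in] [NP [Det some] [N letter]]]]]]]
The trees differ in how a recursive rule is bracketed over the same span.

9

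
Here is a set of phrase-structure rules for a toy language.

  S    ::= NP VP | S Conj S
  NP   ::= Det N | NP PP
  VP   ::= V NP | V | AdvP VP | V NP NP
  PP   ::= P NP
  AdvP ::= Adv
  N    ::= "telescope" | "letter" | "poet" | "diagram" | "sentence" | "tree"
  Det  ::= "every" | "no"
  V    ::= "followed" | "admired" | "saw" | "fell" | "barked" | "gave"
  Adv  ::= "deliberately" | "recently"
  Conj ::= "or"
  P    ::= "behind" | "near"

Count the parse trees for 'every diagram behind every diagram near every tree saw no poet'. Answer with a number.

The two bracketings:
[S [NP [NP [Det every] [N diagram]] [PP [P behind] [NP [NP [Det every] [N diagram]] [PP [P near] [NP [Det every] [N tree]]]]]] [VP [V saw] [NP [Det no] [N poet]]]]
[S [NP [NP [NP [Det every] [N diagram]] [PP [P behind] [NP [Det every] [N diagram]]]] [PP [P near] [NP [Det every] [N tree]]]] [VP [V saw] [NP [Det no] [N poet]]]]
The trees differ in how a recursive rule is bracketed over the same span.

2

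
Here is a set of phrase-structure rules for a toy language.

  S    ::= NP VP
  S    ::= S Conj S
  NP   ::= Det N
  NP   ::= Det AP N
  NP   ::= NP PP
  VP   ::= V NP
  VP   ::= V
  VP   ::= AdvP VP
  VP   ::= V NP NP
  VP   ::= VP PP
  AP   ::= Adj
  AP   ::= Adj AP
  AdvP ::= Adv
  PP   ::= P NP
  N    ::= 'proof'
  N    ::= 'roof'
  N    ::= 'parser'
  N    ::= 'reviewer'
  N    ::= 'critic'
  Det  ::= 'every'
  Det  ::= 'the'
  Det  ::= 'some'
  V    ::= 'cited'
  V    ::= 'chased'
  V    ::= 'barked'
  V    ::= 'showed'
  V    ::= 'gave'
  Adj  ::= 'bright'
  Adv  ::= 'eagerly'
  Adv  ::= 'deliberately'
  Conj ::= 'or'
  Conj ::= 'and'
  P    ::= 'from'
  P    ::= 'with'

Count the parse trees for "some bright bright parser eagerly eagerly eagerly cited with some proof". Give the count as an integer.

Two of the 4 distinct bracketings:
[S [NP [Det some] [AP [Adj bright] [AP [Adj bright]]] [N parser]] [VP [AdvP [Adv eagerly]] [VP [AdvP [Adv eagerly]] [VP [AdvP [Adv eagerly]] [VP [VP [V cited]] [PP [P with] [NP [Det some] [N proof]]]]]]]]
[S [NP [Det some] [AP [Adj bright] [AP [Adj bright]]] [N parser]] [VP [AdvP [Adv eagerly]] [VP [AdvP [Adv eagerly]] [VP [VP [AdvP [Adv eagerly]] [VP [V cited]]] [PP [P with] [NP [Det some] [N proof]]]]]]]
The trees differ in how a recursive rule is bracketed over the same span.

4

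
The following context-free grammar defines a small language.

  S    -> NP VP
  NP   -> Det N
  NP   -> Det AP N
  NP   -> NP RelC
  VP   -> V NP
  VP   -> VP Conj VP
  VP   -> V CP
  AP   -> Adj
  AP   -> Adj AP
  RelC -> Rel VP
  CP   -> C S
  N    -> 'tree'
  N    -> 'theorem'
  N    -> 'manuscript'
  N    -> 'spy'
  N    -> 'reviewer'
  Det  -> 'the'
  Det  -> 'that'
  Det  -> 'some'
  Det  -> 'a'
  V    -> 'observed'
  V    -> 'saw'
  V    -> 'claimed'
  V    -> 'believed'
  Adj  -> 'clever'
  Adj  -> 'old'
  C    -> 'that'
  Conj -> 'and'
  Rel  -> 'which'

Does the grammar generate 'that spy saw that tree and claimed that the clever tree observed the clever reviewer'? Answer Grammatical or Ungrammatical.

S
  NP
    Det: that
    N: spy
  VP
    VP
      V: saw
      NP
        Det: that
        N: tree
    Conj: and
    VP
      V: claimed
      CP
        C: that
        S
          NP
            Det: the
            AP
              Adj: clever
            N: tree
          VP
            V: observed
            NP
              Det: the
              AP
                Adj: clever
              N: reviewer
Each bracket corresponds to one application of a listed rule, so the string is derivable from S.

Grammatical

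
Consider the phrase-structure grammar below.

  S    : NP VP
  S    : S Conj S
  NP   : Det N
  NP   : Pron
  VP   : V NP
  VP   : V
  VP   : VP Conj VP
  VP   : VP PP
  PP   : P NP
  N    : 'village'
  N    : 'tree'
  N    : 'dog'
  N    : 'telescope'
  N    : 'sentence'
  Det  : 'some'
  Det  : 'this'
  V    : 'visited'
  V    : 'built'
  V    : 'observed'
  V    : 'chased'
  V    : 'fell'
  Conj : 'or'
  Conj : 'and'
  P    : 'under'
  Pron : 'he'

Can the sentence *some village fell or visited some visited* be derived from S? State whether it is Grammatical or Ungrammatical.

A Det word can never sit immediately before a V word in any string this grammar generates, so the substring 'some visited' rules out a derivation.

Ungrammatical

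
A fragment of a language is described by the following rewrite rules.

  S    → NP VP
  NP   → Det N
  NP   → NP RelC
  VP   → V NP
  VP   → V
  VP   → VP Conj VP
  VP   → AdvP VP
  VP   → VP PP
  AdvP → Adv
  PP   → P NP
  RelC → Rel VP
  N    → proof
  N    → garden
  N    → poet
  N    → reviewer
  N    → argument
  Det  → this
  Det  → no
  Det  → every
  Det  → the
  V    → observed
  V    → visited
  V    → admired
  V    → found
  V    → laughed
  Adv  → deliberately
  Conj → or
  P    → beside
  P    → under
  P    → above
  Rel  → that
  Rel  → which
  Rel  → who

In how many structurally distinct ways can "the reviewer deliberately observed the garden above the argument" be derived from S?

The two bracketings:
[S [NP [Det the] [N reviewer]] [VP [AdvP [Adv deliberately]] [VP [VP [V observed] [NP [Det the] [N garden]]] [PP [P above] [NP [Det the] [N argument]]]]]]
[S [NP [Det the] [N reviewer]] [VP [VP [AdvP [Adv deliberately]] [VP [V observed] [NP [Det the] [N garden]]]] [PP [P above] [NP [Det the] [N argument]]]]]
The trees differ in how a recursive rule is bracketed over the same span.

2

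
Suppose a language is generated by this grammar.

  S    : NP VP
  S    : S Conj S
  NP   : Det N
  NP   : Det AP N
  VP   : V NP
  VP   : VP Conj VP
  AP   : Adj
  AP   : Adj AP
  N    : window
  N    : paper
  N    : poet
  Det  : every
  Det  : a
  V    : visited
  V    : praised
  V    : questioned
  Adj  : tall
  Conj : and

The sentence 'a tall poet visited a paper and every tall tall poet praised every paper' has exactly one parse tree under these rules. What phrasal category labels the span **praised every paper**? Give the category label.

VP

S
  S
    NP
      Det: a
      AP
        Adj: tall
      N: poet
    VP
      V: visited
      NP
        Det: a
        N: paper
  Conj: and
  S
    NP
      Det: every
      AP
        Adj: tall
        AP
          Adj: tall
      N: poet
    VP
      V: praised
      NP
        Det: every
        N: paper
The span 'praised every paper' is the VP node built by VP → V NP.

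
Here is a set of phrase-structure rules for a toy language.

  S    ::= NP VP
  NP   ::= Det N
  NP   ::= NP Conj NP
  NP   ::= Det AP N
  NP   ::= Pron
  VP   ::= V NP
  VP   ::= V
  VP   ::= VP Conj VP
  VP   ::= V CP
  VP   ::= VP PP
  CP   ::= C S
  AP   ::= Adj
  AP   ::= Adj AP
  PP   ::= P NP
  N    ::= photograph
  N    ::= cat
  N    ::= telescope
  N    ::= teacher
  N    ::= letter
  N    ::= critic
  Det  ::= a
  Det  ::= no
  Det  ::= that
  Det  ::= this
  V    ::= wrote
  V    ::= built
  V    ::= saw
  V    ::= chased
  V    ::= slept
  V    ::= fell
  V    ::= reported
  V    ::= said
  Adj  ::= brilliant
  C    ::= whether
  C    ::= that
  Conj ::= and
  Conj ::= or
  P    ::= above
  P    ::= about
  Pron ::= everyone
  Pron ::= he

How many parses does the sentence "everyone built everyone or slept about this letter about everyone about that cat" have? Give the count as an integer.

4

Two of the 4 distinct bracketings:
[S [NP [Pron everyone]] [VP [VP [V built] [NP [Pron everyone]]] [Conj or] [VP [VP [VP [VP [V slept]] [PP [P about] [NP [Det this] [N letter]]]] [PP [P about] [NP [Pron everyone]]]] [PP [P about] [NP [Det that] [N cat]]]]]]
[S [NP [Pron everyone]] [VP [VP [VP [V built] [NP [Pron everyone]]] [Conj or] [VP [VP [VP [V slept]] [PP [P about] [NP [Det this] [N letter]]]] [PP [P about] [NP [Pron everyone]]]]] [PP [P about] [NP [Det that] [N cat]]]]]
The trees differ in how a recursive rule is bracketed over the same span.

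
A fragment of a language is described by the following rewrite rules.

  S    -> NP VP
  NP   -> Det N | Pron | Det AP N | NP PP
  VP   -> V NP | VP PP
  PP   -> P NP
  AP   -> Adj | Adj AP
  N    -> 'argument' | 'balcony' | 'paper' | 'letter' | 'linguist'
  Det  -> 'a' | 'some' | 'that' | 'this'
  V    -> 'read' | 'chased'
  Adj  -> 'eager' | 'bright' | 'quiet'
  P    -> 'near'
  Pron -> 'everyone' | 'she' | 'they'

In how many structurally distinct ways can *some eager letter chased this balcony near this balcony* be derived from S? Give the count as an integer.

The two bracketings:
[S [NP [Det some] [AP [Adj eager]] [N letter]] [VP [V chased] [NP [NP [Det this] [N balcony]] [PP [P near] [NP [Det this] [N balcony]]]]]]
[S [NP [Det some] [AP [Adj eager]] [N letter]] [VP [VP [V chased] [NP [Det this] [N balcony]]] [PP [P near] [NP [Det this] [N balcony]]]]]
The difference turns on whether NP → NP PP is used at the relevant span, versus an alternative expansion of NP.

2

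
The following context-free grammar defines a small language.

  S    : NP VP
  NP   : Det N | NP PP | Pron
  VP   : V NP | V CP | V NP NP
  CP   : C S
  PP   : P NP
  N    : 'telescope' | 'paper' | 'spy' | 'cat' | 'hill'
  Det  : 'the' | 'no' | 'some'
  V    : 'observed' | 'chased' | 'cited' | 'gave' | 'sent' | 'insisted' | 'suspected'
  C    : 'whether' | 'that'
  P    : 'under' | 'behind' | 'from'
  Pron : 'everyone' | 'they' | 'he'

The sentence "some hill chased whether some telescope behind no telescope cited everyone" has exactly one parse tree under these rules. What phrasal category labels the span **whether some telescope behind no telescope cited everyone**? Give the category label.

[S [NP [Det some] [N hill]] [VP [V chased] [CP [C whether] [S [NP [NP [Det some] [N telescope]] [PP [P behind] [NP [Det no] [N telescope]]]] [VP [V cited] [NP [Pron everyone]]]]]]]
The span 'whether some telescope behind no telescope cited everyone' is the CP node built by CP → C S.

CP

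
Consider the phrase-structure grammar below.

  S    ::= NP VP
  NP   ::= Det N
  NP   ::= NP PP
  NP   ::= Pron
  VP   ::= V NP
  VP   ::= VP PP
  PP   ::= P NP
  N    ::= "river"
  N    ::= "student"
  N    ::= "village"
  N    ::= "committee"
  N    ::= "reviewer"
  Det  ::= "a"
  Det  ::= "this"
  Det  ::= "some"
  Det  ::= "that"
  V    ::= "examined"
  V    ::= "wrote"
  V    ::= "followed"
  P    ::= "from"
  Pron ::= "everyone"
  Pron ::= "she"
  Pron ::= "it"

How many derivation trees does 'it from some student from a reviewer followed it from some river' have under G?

Two of the 4 distinct bracketings:
[S [NP [NP [Pron it]] [PP [P from] [NP [NP [Det some] [N student]] [PP [P from] [NP [Det a] [N reviewer]]]]]] [VP [V followed] [NP [NP [Pron it]] [PP [P from] [NP [Det some] [N river]]]]]]
[S [NP [NP [Pron it]] [PP [P from] [NP [NP [Det some] [N student]] [PP [P from] [NP [Det a] [N reviewer]]]]]] [VP [VP [V followed] [NP [Pron it]]] [PP [P from] [NP [Det some] [N river]]]]]
The difference turns on whether VP → VP PP is used at the relevant span, versus an alternative expansion of VP.

4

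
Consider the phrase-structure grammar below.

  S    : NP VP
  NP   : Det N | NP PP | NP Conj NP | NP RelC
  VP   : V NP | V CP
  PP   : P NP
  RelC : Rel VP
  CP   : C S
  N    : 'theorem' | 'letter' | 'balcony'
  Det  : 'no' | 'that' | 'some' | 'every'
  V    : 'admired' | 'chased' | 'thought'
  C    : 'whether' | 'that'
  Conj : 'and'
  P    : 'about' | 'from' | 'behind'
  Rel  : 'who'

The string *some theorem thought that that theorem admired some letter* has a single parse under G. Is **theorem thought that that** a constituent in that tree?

No

[S [NP [Det some] [N theorem]] [VP [V thought] [CP [C that] [S [NP [Det that] [N theorem]] [VP [V admired] [NP [Det some] [N letter]]]]]]]
The smallest constituent containing 'theorem thought that that' is the S spanning 'some theorem thought that that theorem admired some letter'; no single node in the tree dominates exactly the given words.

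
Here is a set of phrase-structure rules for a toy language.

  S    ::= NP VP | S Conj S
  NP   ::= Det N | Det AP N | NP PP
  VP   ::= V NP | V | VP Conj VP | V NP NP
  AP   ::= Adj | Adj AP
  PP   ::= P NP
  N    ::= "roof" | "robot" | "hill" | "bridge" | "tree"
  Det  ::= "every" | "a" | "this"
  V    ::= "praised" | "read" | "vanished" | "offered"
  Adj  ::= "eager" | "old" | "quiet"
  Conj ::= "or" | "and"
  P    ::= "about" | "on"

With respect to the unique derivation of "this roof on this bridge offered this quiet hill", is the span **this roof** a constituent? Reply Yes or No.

Yes

[S [NP [NP [Det this] [N roof]] [PP [P on] [NP [Det this] [N bridge]]]] [VP [V offered] [NP [Det this] [AP [Adj quiet]] [N hill]]]]
The words 'this roof' are exhaustively dominated by a single NP node (built by NP → Det N), so they form a constituent.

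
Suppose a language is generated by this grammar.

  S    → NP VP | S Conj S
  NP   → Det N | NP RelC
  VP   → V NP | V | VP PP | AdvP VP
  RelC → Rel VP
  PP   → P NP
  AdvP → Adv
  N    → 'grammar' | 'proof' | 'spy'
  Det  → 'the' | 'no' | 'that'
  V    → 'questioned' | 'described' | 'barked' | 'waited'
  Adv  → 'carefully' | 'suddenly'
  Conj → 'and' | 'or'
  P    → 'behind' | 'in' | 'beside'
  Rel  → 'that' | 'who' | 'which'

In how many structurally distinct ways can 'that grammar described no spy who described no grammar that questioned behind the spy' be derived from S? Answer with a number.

5

Two of the 5 distinct bracketings:
[S [NP [Det that] [N grammar]] [VP [V described] [NP [NP [Det no] [N spy]] [RelC [Rel who] [VP [V described] [NP [NP [Det no] [N grammar]] [RelC [Rel that] [VP [VP [V questioned]] [PP [P behind] [NP [Det the] [N spy]]]]]]]]]]]
[S [NP [Det that] [N grammar]] [VP [V described] [NP [NP [Det no] [N spy]] [RelC [Rel who] [VP [VP [V described] [NP [NP [Det no] [N grammar]] [RelC [Rel that] [VP [V questioned]]]]] [PP [P behind] [NP [Det the] [N spy]]]]]]]]
The trees differ in how a recursive rule is bracketed over the same span.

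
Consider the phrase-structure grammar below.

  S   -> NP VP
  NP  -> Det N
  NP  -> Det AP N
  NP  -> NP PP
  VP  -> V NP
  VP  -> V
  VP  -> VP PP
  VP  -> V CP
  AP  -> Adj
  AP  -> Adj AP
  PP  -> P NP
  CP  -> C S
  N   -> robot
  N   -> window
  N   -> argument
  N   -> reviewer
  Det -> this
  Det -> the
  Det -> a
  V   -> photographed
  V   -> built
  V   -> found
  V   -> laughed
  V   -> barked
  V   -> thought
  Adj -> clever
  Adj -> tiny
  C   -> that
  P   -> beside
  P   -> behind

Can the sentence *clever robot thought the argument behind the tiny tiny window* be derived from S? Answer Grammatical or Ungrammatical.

Ungrammatical

For S → NP VP, no prefix of the string parses as an NP.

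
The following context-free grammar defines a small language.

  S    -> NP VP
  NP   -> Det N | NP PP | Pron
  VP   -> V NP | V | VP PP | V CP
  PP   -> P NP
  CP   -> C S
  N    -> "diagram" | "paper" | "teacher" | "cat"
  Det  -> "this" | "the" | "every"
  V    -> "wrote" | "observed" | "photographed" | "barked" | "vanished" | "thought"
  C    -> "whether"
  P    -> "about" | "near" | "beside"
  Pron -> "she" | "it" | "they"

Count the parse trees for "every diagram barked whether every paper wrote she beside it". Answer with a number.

Two of the 3 distinct bracketings:
[S [NP [Det every] [N diagram]] [VP [VP [V barked] [CP [C whether] [S [NP [Det every] [N paper]] [VP [V wrote] [NP [Pron she]]]]]] [PP [P beside] [NP [Pron it]]]]]
[S [NP [Det every] [N diagram]] [VP [V barked] [CP [C whether] [S [NP [Det every] [N paper]] [VP [V wrote] [NP [NP [Pron she]] [PP [P beside] [NP [Pron it]]]]]]]]]
The difference turns on whether NP → NP PP is used at the relevant span, versus an alternative expansion of NP.

3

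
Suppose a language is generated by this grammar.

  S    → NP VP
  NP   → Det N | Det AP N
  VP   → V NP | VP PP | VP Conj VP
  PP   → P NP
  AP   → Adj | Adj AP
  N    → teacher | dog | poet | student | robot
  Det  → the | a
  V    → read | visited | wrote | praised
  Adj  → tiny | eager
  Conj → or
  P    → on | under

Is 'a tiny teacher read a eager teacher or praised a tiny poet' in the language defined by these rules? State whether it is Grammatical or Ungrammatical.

[S [NP [Det a] [AP [Adj tiny]] [N teacher]] [VP [VP [V read] [NP [Det a] [AP [Adj eager]] [N teacher]]] [Conj or] [VP [V praised] [NP [Det a] [AP [Adj tiny]] [N poet]]]]]
Each bracket corresponds to one application of a listed rule, so the string is derivable from S.

Grammatical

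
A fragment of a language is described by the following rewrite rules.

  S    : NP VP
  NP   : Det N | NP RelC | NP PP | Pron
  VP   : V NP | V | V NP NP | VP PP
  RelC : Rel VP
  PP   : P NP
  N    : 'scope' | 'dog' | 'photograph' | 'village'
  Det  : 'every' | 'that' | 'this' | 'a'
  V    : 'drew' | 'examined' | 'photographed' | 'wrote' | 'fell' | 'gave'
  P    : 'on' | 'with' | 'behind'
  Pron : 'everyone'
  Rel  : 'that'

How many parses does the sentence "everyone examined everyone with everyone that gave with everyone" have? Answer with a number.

10

Two of the 10 distinct bracketings:
[S [NP [Pron everyone]] [VP [V examined] [NP [NP [NP [Pron everyone]] [PP [P with] [NP [Pron everyone]]]] [RelC [Rel that] [VP [VP [V gave]] [PP [P with] [NP [Pron everyone]]]]]]]]
[S [NP [Pron everyone]] [VP [V examined] [NP [NP [Pron everyone]] [PP [P with] [NP [NP [Pron everyone]] [RelC [Rel that] [VP [VP [V gave]] [PP [P with] [NP [Pron everyone]]]]]]]]]]
The trees differ in how a recursive rule is bracketed over the same span.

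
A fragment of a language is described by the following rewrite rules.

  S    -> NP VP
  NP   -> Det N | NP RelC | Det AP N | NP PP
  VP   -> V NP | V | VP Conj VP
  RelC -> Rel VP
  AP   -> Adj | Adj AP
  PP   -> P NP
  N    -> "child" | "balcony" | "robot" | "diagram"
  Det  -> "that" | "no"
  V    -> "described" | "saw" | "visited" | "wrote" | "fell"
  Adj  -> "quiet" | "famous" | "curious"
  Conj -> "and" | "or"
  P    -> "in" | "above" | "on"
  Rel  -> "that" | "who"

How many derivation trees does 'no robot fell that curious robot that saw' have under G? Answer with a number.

1

[S [NP [Det no] [N robot]] [VP [V fell] [NP [NP [Det that] [AP [Adj curious]] [N robot]] [RelC [Rel that] [VP [V saw]]]]]]
No rule offers an alternative attachment or grouping for any span, so this is the only derivation.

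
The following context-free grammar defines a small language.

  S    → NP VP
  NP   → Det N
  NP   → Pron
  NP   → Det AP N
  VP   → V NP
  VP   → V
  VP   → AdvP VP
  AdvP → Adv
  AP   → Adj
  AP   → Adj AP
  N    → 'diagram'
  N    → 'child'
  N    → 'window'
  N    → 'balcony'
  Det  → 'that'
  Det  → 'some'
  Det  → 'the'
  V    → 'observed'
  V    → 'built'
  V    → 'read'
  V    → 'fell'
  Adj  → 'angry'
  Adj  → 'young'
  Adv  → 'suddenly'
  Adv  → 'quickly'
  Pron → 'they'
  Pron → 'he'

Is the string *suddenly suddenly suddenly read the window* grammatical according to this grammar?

For S → NP VP, no prefix of the string parses as an NP.

Ungrammatical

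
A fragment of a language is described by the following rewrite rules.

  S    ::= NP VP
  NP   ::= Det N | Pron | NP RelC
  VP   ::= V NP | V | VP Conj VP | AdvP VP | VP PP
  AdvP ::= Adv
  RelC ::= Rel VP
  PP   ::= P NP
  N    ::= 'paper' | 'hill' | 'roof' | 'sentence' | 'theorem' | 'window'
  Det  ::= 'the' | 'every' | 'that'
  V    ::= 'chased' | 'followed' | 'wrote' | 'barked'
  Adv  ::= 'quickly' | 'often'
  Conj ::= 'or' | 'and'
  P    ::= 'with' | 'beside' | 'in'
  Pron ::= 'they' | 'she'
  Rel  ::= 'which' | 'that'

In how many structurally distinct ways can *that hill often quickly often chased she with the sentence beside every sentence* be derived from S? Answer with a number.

10

Two of the 10 distinct bracketings:
[S [NP [Det that] [N hill]] [VP [AdvP [Adv often]] [VP [AdvP [Adv quickly]] [VP [AdvP [Adv often]] [VP [VP [VP [V chased] [NP [Pron she]]] [PP [P with] [NP [Det the] [N sentence]]]] [PP [P beside] [NP [Det every] [N sentence]]]]]]]]
[S [NP [Det that] [N hill]] [VP [AdvP [Adv often]] [VP [AdvP [Adv quickly]] [VP [VP [AdvP [Adv often]] [VP [VP [V chased] [NP [Pron she]]] [PP [P with] [NP [Det the] [N sentence]]]]] [PP [P beside] [NP [Det every] [N sentence]]]]]]]
The trees differ in how a recursive rule is bracketed over the same span.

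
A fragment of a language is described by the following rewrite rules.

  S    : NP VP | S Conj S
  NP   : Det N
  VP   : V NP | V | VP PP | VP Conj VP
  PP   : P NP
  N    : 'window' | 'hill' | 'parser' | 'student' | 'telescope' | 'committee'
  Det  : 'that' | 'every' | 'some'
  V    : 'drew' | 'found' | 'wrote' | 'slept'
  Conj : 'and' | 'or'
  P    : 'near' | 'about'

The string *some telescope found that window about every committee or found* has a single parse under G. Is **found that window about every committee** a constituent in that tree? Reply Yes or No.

Yes

[S [NP [Det some] [N telescope]] [VP [VP [VP [V found] [NP [Det that] [N window]]] [PP [P about] [NP [Det every] [N committee]]]] [Conj or] [VP [V found]]]]
The words 'found that window about every committee' are exhaustively dominated by a single VP node (built by VP → VP PP), so they form a constituent.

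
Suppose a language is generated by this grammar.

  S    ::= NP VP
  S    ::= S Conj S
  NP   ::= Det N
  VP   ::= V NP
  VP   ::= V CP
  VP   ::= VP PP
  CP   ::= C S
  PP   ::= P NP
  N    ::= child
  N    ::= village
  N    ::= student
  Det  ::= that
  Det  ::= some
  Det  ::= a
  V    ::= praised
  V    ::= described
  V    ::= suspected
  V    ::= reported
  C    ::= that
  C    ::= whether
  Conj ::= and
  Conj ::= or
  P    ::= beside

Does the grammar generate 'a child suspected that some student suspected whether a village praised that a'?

Ungrammatical

For S → NP VP, the only prefix that parses as NP is 'a child', but the remainder 'suspected that some student suspected whether a village praised that a' is not a VP under these rules. The alternative S rule S → S Conj S likewise has no satisfying split.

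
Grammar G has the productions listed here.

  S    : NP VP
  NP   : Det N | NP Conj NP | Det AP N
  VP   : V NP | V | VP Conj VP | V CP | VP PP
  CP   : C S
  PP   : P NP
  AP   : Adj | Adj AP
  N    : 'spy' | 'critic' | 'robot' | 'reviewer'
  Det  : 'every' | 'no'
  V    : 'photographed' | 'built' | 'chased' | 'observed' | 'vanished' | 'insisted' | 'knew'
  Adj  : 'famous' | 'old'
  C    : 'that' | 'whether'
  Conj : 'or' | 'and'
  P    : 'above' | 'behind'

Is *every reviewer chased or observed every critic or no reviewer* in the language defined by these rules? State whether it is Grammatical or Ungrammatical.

S
  NP
    Det: every
    N: reviewer
  VP
    VP
      V: chased
    Conj: or
    VP
      V: observed
      NP
        NP
          Det: every
          N: critic
        Conj: or
        NP
          Det: no
          N: reviewer
Every word is introduced by a lexical rule and the phrasal rules combine the resulting categories into a single S.

Grammatical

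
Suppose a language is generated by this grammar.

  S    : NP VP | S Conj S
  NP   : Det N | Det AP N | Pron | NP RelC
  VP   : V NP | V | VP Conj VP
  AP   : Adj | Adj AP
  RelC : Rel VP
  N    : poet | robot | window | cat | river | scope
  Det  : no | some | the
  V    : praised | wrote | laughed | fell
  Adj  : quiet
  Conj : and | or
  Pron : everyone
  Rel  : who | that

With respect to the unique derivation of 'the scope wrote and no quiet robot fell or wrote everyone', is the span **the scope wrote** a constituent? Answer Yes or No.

[S [S [NP [Det the] [N scope]] [VP [V wrote]]] [Conj and] [S [NP [Det no] [AP [Adj quiet]] [N robot]] [VP [VP [V fell]] [Conj or] [VP [V wrote] [NP [Pron everyone]]]]]]
The words 'the scope wrote' are exhaustively dominated by a single S node (built by S → NP VP), so they form a constituent.

Yes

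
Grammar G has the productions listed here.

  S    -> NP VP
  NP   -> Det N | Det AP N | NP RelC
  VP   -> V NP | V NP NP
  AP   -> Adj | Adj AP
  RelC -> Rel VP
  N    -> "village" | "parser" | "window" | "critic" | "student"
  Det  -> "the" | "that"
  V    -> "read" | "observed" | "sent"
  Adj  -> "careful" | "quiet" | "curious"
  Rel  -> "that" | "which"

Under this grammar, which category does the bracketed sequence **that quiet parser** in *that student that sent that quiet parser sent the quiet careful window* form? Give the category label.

NP

S
  NP
    NP
      Det: that
      N: student
    RelC
      Rel: that
      VP
        V: sent
        NP
          Det: that
          AP
            Adj: quiet
          N: parser
  VP
    V: sent
    NP
      Det: the
      AP
        Adj: quiet
        AP
          Adj: careful
      N: window
The span 'that quiet parser' is the NP node built by NP → Det AP N.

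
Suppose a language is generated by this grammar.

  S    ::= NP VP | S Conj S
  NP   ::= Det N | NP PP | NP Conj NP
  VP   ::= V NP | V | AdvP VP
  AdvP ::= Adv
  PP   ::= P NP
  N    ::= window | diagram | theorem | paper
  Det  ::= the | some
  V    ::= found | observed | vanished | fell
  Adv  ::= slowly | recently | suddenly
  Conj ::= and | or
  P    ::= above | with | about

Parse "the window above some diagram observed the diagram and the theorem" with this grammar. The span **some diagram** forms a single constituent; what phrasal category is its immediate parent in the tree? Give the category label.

PP

S
  NP
    NP
      Det: the
      N: window
    PP
      P: above
      NP
        Det: some
        N: diagram
  VP
    V: observed
    NP
      NP
        Det: the
        N: diagram
      Conj: and
      NP
        Det: the
        N: theorem
The span 'some diagram' is the NP node built by NP → Det N.
Its mother is the PP built by PP → P NP.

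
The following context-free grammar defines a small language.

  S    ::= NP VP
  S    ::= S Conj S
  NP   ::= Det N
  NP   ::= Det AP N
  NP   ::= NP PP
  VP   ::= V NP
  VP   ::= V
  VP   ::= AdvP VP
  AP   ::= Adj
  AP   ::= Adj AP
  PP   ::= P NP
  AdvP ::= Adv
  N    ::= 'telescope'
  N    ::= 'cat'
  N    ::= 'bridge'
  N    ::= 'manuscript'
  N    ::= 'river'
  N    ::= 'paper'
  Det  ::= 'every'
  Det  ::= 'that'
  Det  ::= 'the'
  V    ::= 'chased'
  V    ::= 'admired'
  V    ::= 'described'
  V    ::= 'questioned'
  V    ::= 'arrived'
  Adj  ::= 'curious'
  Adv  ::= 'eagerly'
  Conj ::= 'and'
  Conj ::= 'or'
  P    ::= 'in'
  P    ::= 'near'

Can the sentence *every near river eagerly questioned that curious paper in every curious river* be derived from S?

A Det word can never sit immediately before a P word in any string this grammar generates, so the substring 'every near' rules out a derivation.

Ungrammatical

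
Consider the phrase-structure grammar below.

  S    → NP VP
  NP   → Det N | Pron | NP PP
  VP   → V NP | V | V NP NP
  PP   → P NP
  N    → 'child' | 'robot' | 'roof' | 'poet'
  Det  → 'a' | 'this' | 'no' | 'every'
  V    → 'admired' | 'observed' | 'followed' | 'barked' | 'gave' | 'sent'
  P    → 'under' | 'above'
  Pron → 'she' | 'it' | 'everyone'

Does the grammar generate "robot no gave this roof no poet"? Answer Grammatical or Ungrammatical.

Ungrammatical

A Det word can never sit immediately before a V word in any string this grammar generates, so the substring 'no gave' rules out a derivation.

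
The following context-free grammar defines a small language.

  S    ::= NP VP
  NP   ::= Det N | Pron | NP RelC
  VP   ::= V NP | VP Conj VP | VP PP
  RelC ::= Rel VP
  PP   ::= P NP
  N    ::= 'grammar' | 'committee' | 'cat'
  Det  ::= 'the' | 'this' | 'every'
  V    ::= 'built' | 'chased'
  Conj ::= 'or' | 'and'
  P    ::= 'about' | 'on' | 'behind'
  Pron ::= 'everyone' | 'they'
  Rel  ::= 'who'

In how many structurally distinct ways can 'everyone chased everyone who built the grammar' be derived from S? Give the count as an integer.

[S [NP [Pron everyone]] [VP [V chased] [NP [NP [Pron everyone]] [RelC [Rel who] [VP [V built] [NP [Det the] [N grammar]]]]]]]
No rule offers an alternative attachment or grouping for any span, so this is the only derivation.

1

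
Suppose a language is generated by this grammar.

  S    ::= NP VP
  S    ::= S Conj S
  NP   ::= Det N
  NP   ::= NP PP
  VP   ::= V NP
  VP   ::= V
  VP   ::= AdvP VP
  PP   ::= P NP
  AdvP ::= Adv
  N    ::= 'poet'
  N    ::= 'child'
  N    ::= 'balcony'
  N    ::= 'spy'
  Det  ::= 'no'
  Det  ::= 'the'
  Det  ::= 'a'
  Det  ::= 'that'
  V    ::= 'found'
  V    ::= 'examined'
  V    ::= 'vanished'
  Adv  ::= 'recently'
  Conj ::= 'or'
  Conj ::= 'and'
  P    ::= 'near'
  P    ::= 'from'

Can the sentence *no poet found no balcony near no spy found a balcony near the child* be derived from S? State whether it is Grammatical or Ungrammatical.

For S → NP VP, the only prefix that parses as NP is 'no poet', but the remainder 'found no balcony near no spy found a balcony near the child' is not a VP under these rules. The alternative S rule S → S Conj S likewise has no satisfying split.

Ungrammatical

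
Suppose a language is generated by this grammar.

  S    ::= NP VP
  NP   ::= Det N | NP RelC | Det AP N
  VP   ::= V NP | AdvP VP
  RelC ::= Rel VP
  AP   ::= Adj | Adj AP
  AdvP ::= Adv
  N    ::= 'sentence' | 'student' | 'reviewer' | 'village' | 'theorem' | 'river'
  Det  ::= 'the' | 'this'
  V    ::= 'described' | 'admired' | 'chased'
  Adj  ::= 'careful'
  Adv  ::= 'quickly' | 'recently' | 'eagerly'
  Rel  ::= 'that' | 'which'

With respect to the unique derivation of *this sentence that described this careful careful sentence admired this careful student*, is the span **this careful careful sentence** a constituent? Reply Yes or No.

[S [NP [NP [Det this] [N sentence]] [RelC [Rel that] [VP [V described] [NP [Det this] [AP [Adj careful] [AP [Adj careful]]] [N sentence]]]]] [VP [V admired] [NP [Det this] [AP [Adj careful]] [N student]]]]
The words 'this careful careful sentence' are exhaustively dominated by a single NP node (built by NP → Det AP N), so they form a constituent.

Yes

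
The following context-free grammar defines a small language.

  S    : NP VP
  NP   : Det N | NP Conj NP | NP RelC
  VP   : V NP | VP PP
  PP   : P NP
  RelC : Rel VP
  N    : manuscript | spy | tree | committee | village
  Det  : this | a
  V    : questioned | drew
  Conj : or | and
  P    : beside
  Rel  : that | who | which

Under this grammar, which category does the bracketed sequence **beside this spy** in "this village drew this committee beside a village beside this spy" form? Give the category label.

PP

S
  NP
    Det: this
    N: village
  VP
    VP
      VP
        V: drew
        NP
          Det: this
          N: committee
      PP
        P: beside
        NP
          Det: a
          N: village
    PP
      P: beside
      NP
        Det: this
        N: spy
The span 'beside this spy' is the PP node built by PP → P NP.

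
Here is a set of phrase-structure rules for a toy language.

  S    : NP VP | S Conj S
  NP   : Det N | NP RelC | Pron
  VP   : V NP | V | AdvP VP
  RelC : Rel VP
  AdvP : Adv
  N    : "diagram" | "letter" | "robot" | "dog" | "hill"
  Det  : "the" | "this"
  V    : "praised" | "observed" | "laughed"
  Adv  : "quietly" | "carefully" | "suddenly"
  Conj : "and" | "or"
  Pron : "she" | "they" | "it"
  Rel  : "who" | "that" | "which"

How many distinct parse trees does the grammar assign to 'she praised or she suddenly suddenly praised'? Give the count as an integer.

[S [S [NP [Pron she]] [VP [V praised]]] [Conj or] [S [NP [Pron she]] [VP [AdvP [Adv suddenly]] [VP [AdvP [Adv suddenly]] [VP [V praised]]]]]]
No rule offers an alternative attachment or grouping for any span, so this is the only derivation.

1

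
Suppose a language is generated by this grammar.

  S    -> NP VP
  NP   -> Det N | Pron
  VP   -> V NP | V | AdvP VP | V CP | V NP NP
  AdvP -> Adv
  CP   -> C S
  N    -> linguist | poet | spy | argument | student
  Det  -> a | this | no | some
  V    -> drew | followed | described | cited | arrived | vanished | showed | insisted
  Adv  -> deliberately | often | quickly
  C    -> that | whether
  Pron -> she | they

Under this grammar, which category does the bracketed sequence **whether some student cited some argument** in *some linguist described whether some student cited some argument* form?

[S [NP [Det some] [N linguist]] [VP [V described] [CP [C whether] [S [NP [Det some] [N student]] [VP [V cited] [NP [Det some] [N argument]]]]]]]
The span 'whether some student cited some argument' is the CP node built by CP → C S.

CP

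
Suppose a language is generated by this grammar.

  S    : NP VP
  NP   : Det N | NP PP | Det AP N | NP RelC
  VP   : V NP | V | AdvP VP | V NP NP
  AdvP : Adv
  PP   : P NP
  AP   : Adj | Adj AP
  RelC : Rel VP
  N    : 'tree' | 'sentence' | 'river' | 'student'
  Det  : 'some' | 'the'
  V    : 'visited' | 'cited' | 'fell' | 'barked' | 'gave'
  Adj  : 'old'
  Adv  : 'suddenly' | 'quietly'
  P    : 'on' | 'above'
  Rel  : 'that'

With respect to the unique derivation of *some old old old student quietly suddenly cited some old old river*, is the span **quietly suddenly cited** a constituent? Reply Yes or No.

No

[S [NP [Det some] [AP [Adj old] [AP [Adj old] [AP [Adj old]]]] [N student]] [VP [AdvP [Adv quietly]] [VP [AdvP [Adv suddenly]] [VP [V cited] [NP [Det some] [AP [Adj old] [AP [Adj old]]] [N river]]]]]]
The smallest constituent containing 'quietly suddenly cited' is the VP spanning 'quietly suddenly cited some old old river'; no single node in the tree dominates exactly the given words.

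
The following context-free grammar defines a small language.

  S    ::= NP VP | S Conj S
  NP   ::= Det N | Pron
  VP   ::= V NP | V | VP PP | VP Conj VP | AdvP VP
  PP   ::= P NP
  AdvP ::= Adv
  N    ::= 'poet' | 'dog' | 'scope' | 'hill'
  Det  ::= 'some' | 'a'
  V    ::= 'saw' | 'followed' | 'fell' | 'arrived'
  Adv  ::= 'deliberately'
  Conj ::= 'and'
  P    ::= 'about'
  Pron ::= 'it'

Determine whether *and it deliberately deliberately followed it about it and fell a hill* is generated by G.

For S → NP VP, no prefix of the string parses as an NP. The alternative S rule S → S Conj S likewise has no satisfying split.

Ungrammatical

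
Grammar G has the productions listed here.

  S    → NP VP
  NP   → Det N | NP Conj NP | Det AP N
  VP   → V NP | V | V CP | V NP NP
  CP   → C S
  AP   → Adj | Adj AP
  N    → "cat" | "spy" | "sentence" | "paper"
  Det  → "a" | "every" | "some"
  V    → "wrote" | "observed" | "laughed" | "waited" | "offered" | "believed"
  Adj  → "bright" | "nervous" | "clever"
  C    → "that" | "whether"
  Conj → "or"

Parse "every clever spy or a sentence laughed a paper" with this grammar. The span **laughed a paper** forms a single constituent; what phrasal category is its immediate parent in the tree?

S
  NP
    NP
      Det: every
      AP
        Adj: clever
      N: spy
    Conj: or
    NP
      Det: a
      N: sentence
  VP
    V: laughed
    NP
      Det: a
      N: paper
The span 'laughed a paper' is the VP node built by VP → V NP.
Its mother is the S built by S → NP VP.

S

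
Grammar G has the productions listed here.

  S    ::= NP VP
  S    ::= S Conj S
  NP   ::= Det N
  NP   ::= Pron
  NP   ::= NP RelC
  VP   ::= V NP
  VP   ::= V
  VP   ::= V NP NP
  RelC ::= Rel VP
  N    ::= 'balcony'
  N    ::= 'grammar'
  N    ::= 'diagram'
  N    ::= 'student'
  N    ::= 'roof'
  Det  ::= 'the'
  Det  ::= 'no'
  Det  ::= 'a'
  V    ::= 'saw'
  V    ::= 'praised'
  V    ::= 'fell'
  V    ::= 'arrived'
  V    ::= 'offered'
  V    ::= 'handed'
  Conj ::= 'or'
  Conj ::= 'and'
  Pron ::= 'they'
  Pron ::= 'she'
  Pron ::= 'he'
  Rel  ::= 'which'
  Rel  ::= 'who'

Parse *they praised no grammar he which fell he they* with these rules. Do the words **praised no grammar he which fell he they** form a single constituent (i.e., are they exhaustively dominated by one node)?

Yes

[S [NP [Pron they]] [VP [V praised] [NP [Det no] [N grammar]] [NP [NP [Pron he]] [RelC [Rel which] [VP [V fell] [NP [Pron he]] [NP [Pron they]]]]]]]
The words 'praised no grammar he which fell he they' are exhaustively dominated by a single VP node (built by VP → V NP NP), so they form a constituent.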